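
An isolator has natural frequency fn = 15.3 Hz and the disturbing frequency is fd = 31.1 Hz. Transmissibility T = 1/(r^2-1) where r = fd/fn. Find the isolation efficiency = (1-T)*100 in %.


r = 31.1 / 15.3 = 2.03268
r^2 - 1 = 2.03268^2 - 1 = 3.13179
T = 1/3.13179 = 0.319306
Efficiency = (1 - 0.319306)*100 = 68.069 %


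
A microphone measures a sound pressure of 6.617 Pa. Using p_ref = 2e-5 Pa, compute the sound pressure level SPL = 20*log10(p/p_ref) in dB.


p / p_ref = 6.617 / 2e-5 = 330850
SPL = 20 * log10(330850) = 110.39 dB


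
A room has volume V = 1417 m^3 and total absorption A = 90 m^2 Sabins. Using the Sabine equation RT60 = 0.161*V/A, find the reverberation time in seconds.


RT60 = 0.161 * 1417 / 90 = 2.5349 s


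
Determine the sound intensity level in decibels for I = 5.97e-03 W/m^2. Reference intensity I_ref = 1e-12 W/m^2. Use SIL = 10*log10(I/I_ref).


I / I_ref = 5.97e-03 / 1e-12 = 5.97e+09
SIL = 10 * log10(5.97e+09) = 97.76 dB


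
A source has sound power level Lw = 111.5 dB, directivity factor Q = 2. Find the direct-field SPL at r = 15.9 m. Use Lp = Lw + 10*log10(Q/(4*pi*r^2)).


4*pi*r^2 = 4*pi*15.9^2 = 3176.9 m^2
Q / (4*pi*r^2) = 2 / 3176.9 = 0.000629545
Lp = 111.5 + 10*log10(0.000629545) = 79.49 dB


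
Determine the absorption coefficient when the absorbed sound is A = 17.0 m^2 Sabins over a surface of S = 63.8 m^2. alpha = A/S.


Absorption coefficient = absorbed power / incident power
alpha = A / S = 17.0 / 63.8 = 0.26646


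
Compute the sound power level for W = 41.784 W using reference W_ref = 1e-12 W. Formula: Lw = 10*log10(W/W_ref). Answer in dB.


W / W_ref = 41.784 / 1e-12 = 4.1784e+13
Lw = 10 * log10(4.1784e+13) = 136.21 dB


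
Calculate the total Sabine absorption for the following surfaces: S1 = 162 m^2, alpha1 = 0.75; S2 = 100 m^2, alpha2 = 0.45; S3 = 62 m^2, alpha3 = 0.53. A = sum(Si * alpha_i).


162 * 0.75 = 121.5
100 * 0.45 = 45
62 * 0.53 = 32.86
A_total = 121.5 + 45 + 32.86 = 199.36 m^2


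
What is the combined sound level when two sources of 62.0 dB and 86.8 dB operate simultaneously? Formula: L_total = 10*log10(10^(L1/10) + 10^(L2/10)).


10^(62.0/10) = 1.58489e+06
10^(86.8/10) = 4.7863e+08
Sum = 1.58489e+06 + 4.7863e+08 = 4.80215e+08
L_total = 10*log10(4.80215e+08) = 86.814 dB


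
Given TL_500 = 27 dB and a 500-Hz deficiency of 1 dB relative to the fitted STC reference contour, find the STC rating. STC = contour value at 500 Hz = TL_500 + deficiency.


By ASTM E413, STC = value of the fitted reference contour at 500 Hz.
Contour value at 500 Hz = TL_500 + deficiency = 27 + 1 = 28
STC = 28


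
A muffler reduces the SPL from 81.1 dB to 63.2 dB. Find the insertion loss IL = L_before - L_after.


Insertion loss = SPL without muffler - SPL with muffler
IL = 81.1 - 63.2 = 17.9 dB


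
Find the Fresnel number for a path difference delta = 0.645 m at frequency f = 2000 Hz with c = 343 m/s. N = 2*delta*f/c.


N = 2*delta*f/c = 2*delta/lambda, where lambda = c/f
lambda = 343 / 2000 = 0.1715 m
N = 2 * 0.645 / 0.1715 = 7.5219


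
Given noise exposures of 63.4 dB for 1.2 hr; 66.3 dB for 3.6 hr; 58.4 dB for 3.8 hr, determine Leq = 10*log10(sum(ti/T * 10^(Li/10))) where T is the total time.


T_total = 1.2 + 3.6 + 3.8 = 8.6 hr
(1.2/8.6) * 10^(63.4/10) = 305269
(3.6/8.6) * 10^(66.3/10) = 1.78568e+06
(3.8/8.6) * 10^(58.4/10) = 305693
Sum = 305269 + 1.78568e+06 + 305693 = 2.39664e+06
Leq = 10*log10(2.39664e+06) = 63.796 dB


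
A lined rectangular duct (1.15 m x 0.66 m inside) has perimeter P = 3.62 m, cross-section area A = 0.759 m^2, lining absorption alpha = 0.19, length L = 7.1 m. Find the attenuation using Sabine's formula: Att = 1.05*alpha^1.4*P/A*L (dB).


alpha^1.4 = 0.19^1.4 = 0.0977811
Attenuation rate = 1.05 * alpha^1.4 * P / A
= 1.05 * 0.0977811 * 3.62 / 0.759 = 0.489678 dB/m
Total Att = 0.489678 * 7.1 = 3.4767 dB


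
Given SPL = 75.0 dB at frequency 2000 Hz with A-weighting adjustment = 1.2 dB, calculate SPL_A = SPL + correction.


A-weighting table: 2000 Hz -> 1.2 dB correction
SPL_A = SPL + correction = 75.0 + (1.2) = 76.2 dBA


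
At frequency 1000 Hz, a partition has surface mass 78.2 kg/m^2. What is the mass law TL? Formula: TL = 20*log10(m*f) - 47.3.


m * f = 78.2 * 1000 = 78200
20*log10(78200) = 97.8641 dB
TL = 97.8641 - 47.3 = 50.564 dB


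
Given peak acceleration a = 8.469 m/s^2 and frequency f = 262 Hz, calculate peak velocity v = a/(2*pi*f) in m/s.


omega = 2*pi*f = 2*pi*262 = 1646.19 rad/s
v = a / omega = 8.469 / 1646.19 = 0.0051446 m/s


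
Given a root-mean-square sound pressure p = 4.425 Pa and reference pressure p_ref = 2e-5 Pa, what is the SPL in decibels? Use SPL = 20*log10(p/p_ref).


p / p_ref = 4.425 / 2e-5 = 221250
SPL = 20 * log10(221250) = 106.9 dB


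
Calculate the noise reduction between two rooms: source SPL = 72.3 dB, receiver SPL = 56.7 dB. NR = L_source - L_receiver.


NR = L_source - L_receiver (difference between source and receiving room levels)
NR = 72.3 - 56.7 = 15.6 dB


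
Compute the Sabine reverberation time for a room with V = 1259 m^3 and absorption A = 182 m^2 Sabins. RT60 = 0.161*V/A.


RT60 = 0.161 * 1259 / 182 = 1.1137 s


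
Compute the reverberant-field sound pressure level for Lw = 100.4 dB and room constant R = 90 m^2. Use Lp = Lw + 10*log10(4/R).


4/R = 4/90 = 0.0444444
Lp = 100.4 + 10*log10(0.0444444) = 86.878 dB


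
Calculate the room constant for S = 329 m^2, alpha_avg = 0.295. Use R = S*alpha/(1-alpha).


R = 329 * 0.295 / (1 - 0.295) = 137.67 m^2


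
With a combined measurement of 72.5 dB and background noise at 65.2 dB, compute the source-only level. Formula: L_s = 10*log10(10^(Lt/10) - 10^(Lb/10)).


10^(72.5/10) = 1.77828e+07
10^(65.2/10) = 3.31131e+06
Difference = 1.77828e+07 - 3.31131e+06 = 1.44715e+07
L_source = 10*log10(1.44715e+07) = 71.605 dB


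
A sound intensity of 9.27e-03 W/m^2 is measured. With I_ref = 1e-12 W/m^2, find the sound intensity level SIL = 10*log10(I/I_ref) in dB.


I / I_ref = 9.27e-03 / 1e-12 = 9.27e+09
SIL = 10 * log10(9.27e+09) = 99.671 dB


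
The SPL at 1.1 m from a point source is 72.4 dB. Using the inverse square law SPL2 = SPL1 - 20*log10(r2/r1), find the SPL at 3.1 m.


r2/r1 = 3.1/1.1 = 2.81818
Correction = 20*log10(2.81818) = 8.99937 dB
SPL2 = 72.4 - 8.99937 = 63.401 dB


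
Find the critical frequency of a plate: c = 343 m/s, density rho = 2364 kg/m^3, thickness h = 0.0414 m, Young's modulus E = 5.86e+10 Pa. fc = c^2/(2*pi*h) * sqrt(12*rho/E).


12*rho/E = 12*2364/5.86e+10 = 4.84096e-07
sqrt(12*rho/E) = sqrt(4.84096e-07) = 0.00069577
c^2/(2*pi*h) = 343^2/(2*pi*0.0414) = 452281
fc = 452281 * 0.00069577 = 314.68 Hz


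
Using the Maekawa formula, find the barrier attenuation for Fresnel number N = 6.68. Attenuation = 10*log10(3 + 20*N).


3 + 20*N = 3 + 20*6.68 = 136.6
Att = 10*log10(136.6) = 21.355 dB


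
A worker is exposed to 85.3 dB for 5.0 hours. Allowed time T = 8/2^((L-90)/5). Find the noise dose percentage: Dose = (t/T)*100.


T_allowed = 8 / 2^((85.3 - 90)/5) = 15.3482 hr
Dose = 5.0 / 15.3482 * 100 = 32.577 %


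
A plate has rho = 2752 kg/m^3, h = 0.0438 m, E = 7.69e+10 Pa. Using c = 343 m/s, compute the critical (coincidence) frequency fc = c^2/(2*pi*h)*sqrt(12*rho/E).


12*rho/E = 12*2752/7.69e+10 = 4.29441e-07
sqrt(12*rho/E) = sqrt(4.29441e-07) = 0.000655317
c^2/(2*pi*h) = 343^2/(2*pi*0.0438) = 427498
fc = 427498 * 0.000655317 = 280.15 Hz


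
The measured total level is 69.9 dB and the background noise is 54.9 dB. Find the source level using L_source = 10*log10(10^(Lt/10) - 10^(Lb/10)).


10^(69.9/10) = 9.77237e+06
10^(54.9/10) = 309030
Difference = 9.77237e+06 - 309030 = 9.46334e+06
L_source = 10*log10(9.46334e+06) = 69.76 dB


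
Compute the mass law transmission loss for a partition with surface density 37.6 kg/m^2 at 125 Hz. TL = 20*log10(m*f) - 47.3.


m * f = 37.6 * 125 = 4700
20*log10(4700) = 73.442 dB
TL = 73.442 - 47.3 = 26.142 dB


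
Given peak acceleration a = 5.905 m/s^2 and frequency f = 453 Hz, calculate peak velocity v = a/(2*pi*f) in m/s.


omega = 2*pi*f = 2*pi*453 = 2846.28 rad/s
v = a / omega = 5.905 / 2846.28 = 0.0020746 m/s


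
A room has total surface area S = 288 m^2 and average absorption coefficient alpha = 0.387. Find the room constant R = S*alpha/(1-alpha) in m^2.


R = 288 * 0.387 / (1 - 0.387) = 181.82 m^2


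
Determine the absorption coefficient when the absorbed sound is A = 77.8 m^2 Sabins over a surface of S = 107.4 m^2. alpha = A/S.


Absorption coefficient = absorbed power / incident power
alpha = A / S = 77.8 / 107.4 = 0.72439


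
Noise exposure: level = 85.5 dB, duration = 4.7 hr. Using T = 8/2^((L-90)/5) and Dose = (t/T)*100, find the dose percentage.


T_allowed = 8 / 2^((85.5 - 90)/5) = 14.9285 hr
Dose = 4.7 / 14.9285 * 100 = 31.483 %


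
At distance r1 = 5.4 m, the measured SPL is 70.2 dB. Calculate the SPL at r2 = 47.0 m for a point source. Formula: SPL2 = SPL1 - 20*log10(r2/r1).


r2/r1 = 47.0/5.4 = 8.7037
Correction = 20*log10(8.7037) = 18.7941 dB
SPL2 = 70.2 - 18.7941 = 51.406 dB


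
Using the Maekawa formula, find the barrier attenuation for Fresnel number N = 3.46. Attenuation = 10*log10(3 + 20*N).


3 + 20*N = 3 + 20*3.46 = 72.2
Att = 10*log10(72.2) = 18.585 dB


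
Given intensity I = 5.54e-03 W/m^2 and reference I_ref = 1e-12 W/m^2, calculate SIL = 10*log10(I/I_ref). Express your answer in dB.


I / I_ref = 5.54e-03 / 1e-12 = 5.54e+09
SIL = 10 * log10(5.54e+09) = 97.435 dB


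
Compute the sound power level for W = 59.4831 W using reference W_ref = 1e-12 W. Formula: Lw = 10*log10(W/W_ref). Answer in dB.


W / W_ref = 59.4831 / 1e-12 = 5.94831e+13
Lw = 10 * log10(5.94831e+13) = 137.74 dB


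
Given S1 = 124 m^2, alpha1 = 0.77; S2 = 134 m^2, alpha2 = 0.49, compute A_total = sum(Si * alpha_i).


124 * 0.77 = 95.48
134 * 0.49 = 65.66
A_total = 95.48 + 65.66 = 161.14 m^2


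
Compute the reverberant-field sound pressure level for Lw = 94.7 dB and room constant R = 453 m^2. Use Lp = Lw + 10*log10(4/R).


4/R = 4/453 = 0.00883002
Lp = 94.7 + 10*log10(0.00883002) = 74.16 dB


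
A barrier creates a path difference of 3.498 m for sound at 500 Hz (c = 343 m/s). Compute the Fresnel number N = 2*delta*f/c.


N = 2*delta*f/c = 2*delta/lambda, where lambda = c/f
lambda = 343 / 500 = 0.686 m
N = 2 * 3.498 / 0.686 = 10.198


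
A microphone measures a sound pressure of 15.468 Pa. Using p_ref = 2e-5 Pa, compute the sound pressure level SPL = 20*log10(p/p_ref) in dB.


p / p_ref = 15.468 / 2e-5 = 773400
SPL = 20 * log10(773400) = 117.77 dB


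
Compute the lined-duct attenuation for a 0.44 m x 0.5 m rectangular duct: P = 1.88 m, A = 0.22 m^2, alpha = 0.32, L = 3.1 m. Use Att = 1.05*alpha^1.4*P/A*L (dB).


alpha^1.4 = 0.32^1.4 = 0.202866
Attenuation rate = 1.05 * alpha^1.4 * P / A
= 1.05 * 0.202866 * 1.88 / 0.22 = 1.82026 dB/m
Total Att = 1.82026 * 3.1 = 5.6428 dB


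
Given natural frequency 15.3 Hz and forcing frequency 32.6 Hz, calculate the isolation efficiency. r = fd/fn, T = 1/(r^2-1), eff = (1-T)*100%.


r = 32.6 / 15.3 = 2.13072
r^2 - 1 = 2.13072^2 - 1 = 3.53997
T = 1/3.53997 = 0.282488
Efficiency = (1 - 0.282488)*100 = 71.751 %


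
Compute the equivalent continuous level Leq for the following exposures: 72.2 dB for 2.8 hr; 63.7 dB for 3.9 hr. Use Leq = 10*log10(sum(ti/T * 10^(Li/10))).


T_total = 2.8 + 3.9 = 6.7 hr
(2.8/6.7) * 10^(72.2/10) = 6.93559e+06
(3.9/6.7) * 10^(63.7/10) = 1.36455e+06
Sum = 6.93559e+06 + 1.36455e+06 = 8.30014e+06
Leq = 10*log10(8.30014e+06) = 69.191 dB


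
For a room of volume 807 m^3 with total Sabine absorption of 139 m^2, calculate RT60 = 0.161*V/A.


RT60 = 0.161 * 807 / 139 = 0.93473 s


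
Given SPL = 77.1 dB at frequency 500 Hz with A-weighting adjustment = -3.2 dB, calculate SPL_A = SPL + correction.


A-weighting table: 500 Hz -> -3.2 dB correction
SPL_A = SPL + correction = 77.1 + (-3.2) = 73.9 dBA


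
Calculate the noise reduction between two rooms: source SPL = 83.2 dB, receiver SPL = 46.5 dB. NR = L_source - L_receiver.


NR = L_source - L_receiver (difference between source and receiving room levels)
NR = 83.2 - 46.5 = 36.7 dB


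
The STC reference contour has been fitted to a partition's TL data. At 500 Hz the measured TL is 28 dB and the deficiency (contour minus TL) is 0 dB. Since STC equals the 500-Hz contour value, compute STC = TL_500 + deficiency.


By ASTM E413, STC = value of the fitted reference contour at 500 Hz.
Contour value at 500 Hz = TL_500 + deficiency = 28 + 0 = 28
STC = 28


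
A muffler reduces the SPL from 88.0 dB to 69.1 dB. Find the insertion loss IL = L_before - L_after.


Insertion loss = SPL without muffler - SPL with muffler
IL = 88.0 - 69.1 = 18.9 dB


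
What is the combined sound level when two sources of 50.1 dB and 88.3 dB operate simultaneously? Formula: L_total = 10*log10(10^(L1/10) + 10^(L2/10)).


10^(50.1/10) = 102329
10^(88.3/10) = 6.76083e+08
Sum = 102329 + 6.76083e+08 = 6.76185e+08
L_total = 10*log10(6.76185e+08) = 88.301 dB


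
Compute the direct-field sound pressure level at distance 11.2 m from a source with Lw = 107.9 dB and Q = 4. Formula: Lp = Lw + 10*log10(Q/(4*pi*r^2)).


4*pi*r^2 = 4*pi*11.2^2 = 1576.33 m^2
Q / (4*pi*r^2) = 4 / 1576.33 = 0.00253754
Lp = 107.9 + 10*log10(0.00253754) = 81.944 dB


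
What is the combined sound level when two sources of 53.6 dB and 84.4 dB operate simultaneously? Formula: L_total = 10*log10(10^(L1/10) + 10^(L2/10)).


10^(53.6/10) = 229087
10^(84.4/10) = 2.75423e+08
Sum = 229087 + 2.75423e+08 = 2.75652e+08
L_total = 10*log10(2.75652e+08) = 84.404 dB


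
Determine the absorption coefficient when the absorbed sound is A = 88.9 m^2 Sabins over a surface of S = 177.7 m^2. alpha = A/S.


Absorption coefficient = absorbed power / incident power
alpha = A / S = 88.9 / 177.7 = 0.50028


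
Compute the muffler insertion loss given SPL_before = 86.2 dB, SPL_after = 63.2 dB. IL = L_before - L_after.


Insertion loss = SPL without muffler - SPL with muffler
IL = 86.2 - 63.2 = 23 dB


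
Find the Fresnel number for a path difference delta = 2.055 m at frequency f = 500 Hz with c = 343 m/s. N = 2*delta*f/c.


N = 2*delta*f/c = 2*delta/lambda, where lambda = c/f
lambda = 343 / 500 = 0.686 m
N = 2 * 2.055 / 0.686 = 5.9913


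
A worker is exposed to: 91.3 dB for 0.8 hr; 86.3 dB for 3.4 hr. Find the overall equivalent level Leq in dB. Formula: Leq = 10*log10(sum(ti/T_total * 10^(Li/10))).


T_total = 0.8 + 3.4 = 4.2 hr
(0.8/4.2) * 10^(91.3/10) = 2.56945e+08
(3.4/4.2) * 10^(86.3/10) = 3.45326e+08
Sum = 2.56945e+08 + 3.45326e+08 = 6.02271e+08
Leq = 10*log10(6.02271e+08) = 87.798 dB


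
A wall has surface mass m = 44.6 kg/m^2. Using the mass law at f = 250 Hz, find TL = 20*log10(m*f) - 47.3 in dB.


m * f = 44.6 * 250 = 11150
20*log10(11150) = 80.9455 dB
TL = 80.9455 - 47.3 = 33.645 dB


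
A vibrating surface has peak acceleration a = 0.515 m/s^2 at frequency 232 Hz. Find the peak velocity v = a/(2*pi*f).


omega = 2*pi*f = 2*pi*232 = 1457.7 rad/s
v = a / omega = 0.515 / 1457.7 = 0.0003533 m/s


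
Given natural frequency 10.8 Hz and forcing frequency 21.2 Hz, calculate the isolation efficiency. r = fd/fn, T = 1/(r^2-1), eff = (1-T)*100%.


r = 21.2 / 10.8 = 1.96296
r^2 - 1 = 1.96296^2 - 1 = 2.85321
T = 1/2.85321 = 0.350482
Efficiency = (1 - 0.350482)*100 = 64.952 %


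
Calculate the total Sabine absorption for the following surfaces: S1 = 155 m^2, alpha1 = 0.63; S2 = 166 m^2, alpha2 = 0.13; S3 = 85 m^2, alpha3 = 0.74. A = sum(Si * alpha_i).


155 * 0.63 = 97.65
166 * 0.13 = 21.58
85 * 0.74 = 62.9
A_total = 97.65 + 21.58 + 62.9 = 182.13 m^2


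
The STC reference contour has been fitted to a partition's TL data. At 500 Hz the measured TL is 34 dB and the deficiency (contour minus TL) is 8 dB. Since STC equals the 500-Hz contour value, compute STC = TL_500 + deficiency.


By ASTM E413, STC = value of the fitted reference contour at 500 Hz.
Contour value at 500 Hz = TL_500 + deficiency = 34 + 8 = 42
STC = 42


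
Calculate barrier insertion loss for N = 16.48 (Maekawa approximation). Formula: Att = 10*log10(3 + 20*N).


3 + 20*N = 3 + 20*16.48 = 332.6
Att = 10*log10(332.6) = 25.219 dB


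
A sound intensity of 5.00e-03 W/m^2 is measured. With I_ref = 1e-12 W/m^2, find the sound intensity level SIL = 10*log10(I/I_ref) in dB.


I / I_ref = 5.00e-03 / 1e-12 = 5e+09
SIL = 10 * log10(5e+09) = 96.99 dB


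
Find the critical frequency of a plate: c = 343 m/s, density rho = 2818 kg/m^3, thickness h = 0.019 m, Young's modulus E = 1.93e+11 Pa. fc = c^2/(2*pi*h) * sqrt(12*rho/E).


12*rho/E = 12*2818/1.93e+11 = 1.75212e-07
sqrt(12*rho/E) = sqrt(1.75212e-07) = 0.000418583
c^2/(2*pi*h) = 343^2/(2*pi*0.019) = 985496
fc = 985496 * 0.000418583 = 412.51 Hz


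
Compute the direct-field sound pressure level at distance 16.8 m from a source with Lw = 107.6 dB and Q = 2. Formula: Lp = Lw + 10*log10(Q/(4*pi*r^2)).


4*pi*r^2 = 4*pi*16.8^2 = 3546.73 m^2
Q / (4*pi*r^2) = 2 / 3546.73 = 0.0005639
Lp = 107.6 + 10*log10(0.0005639) = 75.112 dB


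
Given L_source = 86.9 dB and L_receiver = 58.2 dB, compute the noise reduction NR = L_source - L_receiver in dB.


NR = L_source - L_receiver (difference between source and receiving room levels)
NR = 86.9 - 58.2 = 28.7 dB


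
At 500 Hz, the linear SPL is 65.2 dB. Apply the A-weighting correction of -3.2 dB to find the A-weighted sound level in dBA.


A-weighting table: 500 Hz -> -3.2 dB correction
SPL_A = SPL + correction = 65.2 + (-3.2) = 62 dBA


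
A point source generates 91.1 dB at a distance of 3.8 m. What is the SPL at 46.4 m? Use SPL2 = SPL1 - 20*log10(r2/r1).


r2/r1 = 46.4/3.8 = 12.2105
Correction = 20*log10(12.2105) = 21.7347 dB
SPL2 = 91.1 - 21.7347 = 69.365 dB


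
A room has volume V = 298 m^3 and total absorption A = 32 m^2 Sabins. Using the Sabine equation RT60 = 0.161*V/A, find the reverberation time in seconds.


RT60 = 0.161 * 298 / 32 = 1.4993 s


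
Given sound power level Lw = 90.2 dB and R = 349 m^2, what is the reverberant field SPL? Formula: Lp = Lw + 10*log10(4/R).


4/R = 4/349 = 0.0114613
Lp = 90.2 + 10*log10(0.0114613) = 70.792 dB


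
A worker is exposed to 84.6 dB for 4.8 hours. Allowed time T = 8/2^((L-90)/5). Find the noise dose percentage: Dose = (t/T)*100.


T_allowed = 8 / 2^((84.6 - 90)/5) = 16.9123 hr
Dose = 4.8 / 16.9123 * 100 = 28.382 %


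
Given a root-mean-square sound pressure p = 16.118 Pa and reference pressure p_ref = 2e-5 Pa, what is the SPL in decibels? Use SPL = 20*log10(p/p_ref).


p / p_ref = 16.118 / 2e-5 = 805900
SPL = 20 * log10(805900) = 118.13 dB


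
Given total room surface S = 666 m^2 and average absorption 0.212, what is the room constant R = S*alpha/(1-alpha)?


R = 666 * 0.212 / (1 - 0.212) = 179.18 m^2


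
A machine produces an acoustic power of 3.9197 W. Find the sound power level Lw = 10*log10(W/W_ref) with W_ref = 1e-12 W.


W / W_ref = 3.9197 / 1e-12 = 3.9197e+12
Lw = 10 * log10(3.9197e+12) = 125.93 dB


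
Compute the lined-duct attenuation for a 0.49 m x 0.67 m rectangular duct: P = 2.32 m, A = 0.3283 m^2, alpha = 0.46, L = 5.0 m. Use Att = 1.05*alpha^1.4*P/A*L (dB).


alpha^1.4 = 0.46^1.4 = 0.337179
Attenuation rate = 1.05 * alpha^1.4 * P / A
= 1.05 * 0.337179 * 2.32 / 0.3283 = 2.50188 dB/m
Total Att = 2.50188 * 5.0 = 12.509 dB


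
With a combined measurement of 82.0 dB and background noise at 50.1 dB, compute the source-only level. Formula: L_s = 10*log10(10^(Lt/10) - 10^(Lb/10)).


10^(82.0/10) = 1.58489e+08
10^(50.1/10) = 102329
Difference = 1.58489e+08 - 102329 = 1.58387e+08
L_source = 10*log10(1.58387e+08) = 81.997 dB


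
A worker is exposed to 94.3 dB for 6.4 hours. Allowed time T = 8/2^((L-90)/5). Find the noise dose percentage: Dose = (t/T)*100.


T_allowed = 8 / 2^((94.3 - 90)/5) = 4.40762 hr
Dose = 6.4 / 4.40762 * 100 = 145.2 %


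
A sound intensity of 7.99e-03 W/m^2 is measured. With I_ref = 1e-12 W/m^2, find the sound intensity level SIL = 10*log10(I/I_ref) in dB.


I / I_ref = 7.99e-03 / 1e-12 = 7.99e+09
SIL = 10 * log10(7.99e+09) = 99.025 dB


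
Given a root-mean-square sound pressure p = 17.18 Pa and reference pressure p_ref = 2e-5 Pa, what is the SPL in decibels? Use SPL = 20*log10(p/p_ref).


p / p_ref = 17.18 / 2e-5 = 859000
SPL = 20 * log10(859000) = 118.68 dB


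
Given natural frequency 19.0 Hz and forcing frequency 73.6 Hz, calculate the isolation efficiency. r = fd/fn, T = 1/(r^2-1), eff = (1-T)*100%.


r = 73.6 / 19.0 = 3.87368
r^2 - 1 = 3.87368^2 - 1 = 14.0054
T = 1/14.0054 = 0.071401
Efficiency = (1 - 0.071401)*100 = 92.86 %


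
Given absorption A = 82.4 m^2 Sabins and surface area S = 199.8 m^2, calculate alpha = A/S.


Absorption coefficient = absorbed power / incident power
alpha = A / S = 82.4 / 199.8 = 0.41241


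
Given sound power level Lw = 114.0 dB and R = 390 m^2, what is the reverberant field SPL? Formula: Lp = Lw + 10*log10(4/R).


4/R = 4/390 = 0.0102564
Lp = 114.0 + 10*log10(0.0102564) = 94.11 dB


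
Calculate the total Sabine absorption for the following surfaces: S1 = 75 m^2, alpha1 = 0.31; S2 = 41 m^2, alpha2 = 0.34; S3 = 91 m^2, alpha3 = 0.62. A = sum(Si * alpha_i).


75 * 0.31 = 23.25
41 * 0.34 = 13.94
91 * 0.62 = 56.42
A_total = 23.25 + 13.94 + 56.42 = 93.61 m^2


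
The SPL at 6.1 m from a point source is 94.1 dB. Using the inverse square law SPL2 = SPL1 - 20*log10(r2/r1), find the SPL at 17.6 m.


r2/r1 = 17.6/6.1 = 2.88525
Correction = 20*log10(2.88525) = 9.20367 dB
SPL2 = 94.1 - 9.20367 = 84.896 dB


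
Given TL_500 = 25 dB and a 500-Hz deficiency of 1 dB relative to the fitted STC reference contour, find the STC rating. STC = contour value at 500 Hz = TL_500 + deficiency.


By ASTM E413, STC = value of the fitted reference contour at 500 Hz.
Contour value at 500 Hz = TL_500 + deficiency = 25 + 1 = 26
STC = 26


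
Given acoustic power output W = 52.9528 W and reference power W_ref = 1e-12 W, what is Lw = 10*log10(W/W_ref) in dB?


W / W_ref = 52.9528 / 1e-12 = 5.29528e+13
Lw = 10 * log10(5.29528e+13) = 137.24 dB


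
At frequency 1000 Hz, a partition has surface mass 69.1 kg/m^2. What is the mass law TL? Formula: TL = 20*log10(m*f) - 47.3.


m * f = 69.1 * 1000 = 69100
20*log10(69100) = 96.7896 dB
TL = 96.7896 - 47.3 = 49.49 dB


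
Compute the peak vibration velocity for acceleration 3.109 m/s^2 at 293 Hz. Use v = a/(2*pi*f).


omega = 2*pi*f = 2*pi*293 = 1840.97 rad/s
v = a / omega = 3.109 / 1840.97 = 0.0016888 m/s


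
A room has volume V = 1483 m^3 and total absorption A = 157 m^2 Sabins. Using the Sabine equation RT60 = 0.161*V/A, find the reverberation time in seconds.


RT60 = 0.161 * 1483 / 157 = 1.5208 s


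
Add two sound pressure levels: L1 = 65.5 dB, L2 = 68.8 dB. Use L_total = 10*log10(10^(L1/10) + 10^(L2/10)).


10^(65.5/10) = 3.54813e+06
10^(68.8/10) = 7.58578e+06
Sum = 3.54813e+06 + 7.58578e+06 = 1.11339e+07
L_total = 10*log10(1.11339e+07) = 70.466 dB


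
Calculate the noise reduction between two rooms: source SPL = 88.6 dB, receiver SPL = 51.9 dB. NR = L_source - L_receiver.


NR = L_source - L_receiver (difference between source and receiving room levels)
NR = 88.6 - 51.9 = 36.7 dB


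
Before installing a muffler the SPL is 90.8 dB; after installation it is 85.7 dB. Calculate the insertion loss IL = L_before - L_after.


Insertion loss = SPL without muffler - SPL with muffler
IL = 90.8 - 85.7 = 5.1 dB


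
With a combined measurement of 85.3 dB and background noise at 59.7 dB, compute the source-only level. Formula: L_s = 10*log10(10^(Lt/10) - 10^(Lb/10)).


10^(85.3/10) = 3.38844e+08
10^(59.7/10) = 933254
Difference = 3.38844e+08 - 933254 = 3.37911e+08
L_source = 10*log10(3.37911e+08) = 85.288 dB


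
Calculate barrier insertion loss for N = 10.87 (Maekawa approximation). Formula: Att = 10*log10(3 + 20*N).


3 + 20*N = 3 + 20*10.87 = 220.4
Att = 10*log10(220.4) = 23.432 dB


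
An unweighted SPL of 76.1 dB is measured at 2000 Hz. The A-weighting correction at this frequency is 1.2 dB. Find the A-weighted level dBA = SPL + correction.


A-weighting table: 2000 Hz -> 1.2 dB correction
SPL_A = SPL + correction = 76.1 + (1.2) = 77.3 dBA


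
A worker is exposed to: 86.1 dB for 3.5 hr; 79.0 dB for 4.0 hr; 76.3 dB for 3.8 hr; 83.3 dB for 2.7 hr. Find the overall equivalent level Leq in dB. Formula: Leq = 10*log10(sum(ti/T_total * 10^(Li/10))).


T_total = 3.5 + 4.0 + 3.8 + 2.7 = 14.0 hr
(3.5/14.0) * 10^(86.1/10) = 1.01845e+08
(4.0/14.0) * 10^(79.0/10) = 2.26951e+07
(3.8/14.0) * 10^(76.3/10) = 1.15786e+07
(2.7/14.0) * 10^(83.3/10) = 4.12321e+07
Sum = 1.01845e+08 + 2.26951e+07 + 1.15786e+07 + 4.12321e+07 = 1.77351e+08
Leq = 10*log10(1.77351e+08) = 82.488 dB


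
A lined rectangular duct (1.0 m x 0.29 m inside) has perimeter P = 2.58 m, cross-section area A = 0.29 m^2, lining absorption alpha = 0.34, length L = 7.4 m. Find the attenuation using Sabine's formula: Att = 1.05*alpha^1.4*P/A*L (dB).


alpha^1.4 = 0.34^1.4 = 0.220836
Attenuation rate = 1.05 * alpha^1.4 * P / A
= 1.05 * 0.220836 * 2.58 / 0.29 = 2.06291 dB/m
Total Att = 2.06291 * 7.4 = 15.266 dB


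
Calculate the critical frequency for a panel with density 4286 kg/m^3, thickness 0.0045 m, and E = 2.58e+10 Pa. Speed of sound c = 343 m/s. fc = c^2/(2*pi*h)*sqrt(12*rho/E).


12*rho/E = 12*4286/2.58e+10 = 1.99349e-06
sqrt(12*rho/E) = sqrt(1.99349e-06) = 0.00141191
c^2/(2*pi*h) = 343^2/(2*pi*0.0045) = 4.16098e+06
fc = 4.16098e+06 * 0.00141191 = 5874.9 Hz


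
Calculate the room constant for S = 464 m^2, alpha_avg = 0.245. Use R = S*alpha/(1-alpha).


R = 464 * 0.245 / (1 - 0.245) = 150.57 m^2


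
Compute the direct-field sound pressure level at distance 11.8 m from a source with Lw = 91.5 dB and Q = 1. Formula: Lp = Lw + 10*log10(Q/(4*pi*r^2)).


4*pi*r^2 = 4*pi*11.8^2 = 1749.74 m^2
Q / (4*pi*r^2) = 1 / 1749.74 = 0.000571513
Lp = 91.5 + 10*log10(0.000571513) = 59.07 dB


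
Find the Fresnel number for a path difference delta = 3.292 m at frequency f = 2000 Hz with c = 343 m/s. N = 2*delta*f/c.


N = 2*delta*f/c = 2*delta/lambda, where lambda = c/f
lambda = 343 / 2000 = 0.1715 m
N = 2 * 3.292 / 0.1715 = 38.391


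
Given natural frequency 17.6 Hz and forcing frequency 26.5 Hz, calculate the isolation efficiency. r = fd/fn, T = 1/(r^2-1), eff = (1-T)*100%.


r = 26.5 / 17.6 = 1.50568
r^2 - 1 = 1.50568^2 - 1 = 1.26707
T = 1/1.26707 = 0.789222
Efficiency = (1 - 0.789222)*100 = 21.078 %


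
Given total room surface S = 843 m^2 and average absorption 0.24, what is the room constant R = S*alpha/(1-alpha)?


R = 843 * 0.24 / (1 - 0.24) = 266.21 m^2


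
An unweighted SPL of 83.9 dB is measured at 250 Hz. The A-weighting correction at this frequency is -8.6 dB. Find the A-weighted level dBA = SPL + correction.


A-weighting table: 250 Hz -> -8.6 dB correction
SPL_A = SPL + correction = 83.9 + (-8.6) = 75.3 dBA


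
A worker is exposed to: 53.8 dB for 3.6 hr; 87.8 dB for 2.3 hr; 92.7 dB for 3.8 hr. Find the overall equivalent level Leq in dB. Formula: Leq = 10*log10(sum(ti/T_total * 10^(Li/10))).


T_total = 3.6 + 2.3 + 3.8 = 9.7 hr
(3.6/9.7) * 10^(53.8/10) = 89028.9
(2.3/9.7) * 10^(87.8/10) = 1.42875e+08
(3.8/9.7) * 10^(92.7/10) = 7.29477e+08
Sum = 89028.9 + 1.42875e+08 + 7.29477e+08 = 8.72441e+08
Leq = 10*log10(8.72441e+08) = 89.407 dB


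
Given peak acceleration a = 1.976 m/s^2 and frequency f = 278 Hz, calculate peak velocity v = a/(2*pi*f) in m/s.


omega = 2*pi*f = 2*pi*278 = 1746.73 rad/s
v = a / omega = 1.976 / 1746.73 = 0.0011313 m/s


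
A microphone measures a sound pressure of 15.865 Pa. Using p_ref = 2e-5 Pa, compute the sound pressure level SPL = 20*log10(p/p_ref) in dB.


p / p_ref = 15.865 / 2e-5 = 793250
SPL = 20 * log10(793250) = 117.99 dB


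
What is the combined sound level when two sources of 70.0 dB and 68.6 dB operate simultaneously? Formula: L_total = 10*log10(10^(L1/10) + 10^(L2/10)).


10^(70.0/10) = 1e+07
10^(68.6/10) = 7.24436e+06
Sum = 1e+07 + 7.24436e+06 = 1.72444e+07
L_total = 10*log10(1.72444e+07) = 72.366 dB


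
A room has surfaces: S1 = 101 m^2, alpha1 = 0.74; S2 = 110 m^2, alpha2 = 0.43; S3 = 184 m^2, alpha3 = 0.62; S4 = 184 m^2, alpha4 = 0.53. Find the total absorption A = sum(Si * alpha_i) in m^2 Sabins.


101 * 0.74 = 74.74
110 * 0.43 = 47.3
184 * 0.62 = 114.08
184 * 0.53 = 97.52
A_total = 74.74 + 47.3 + 114.08 + 97.52 = 333.64 m^2


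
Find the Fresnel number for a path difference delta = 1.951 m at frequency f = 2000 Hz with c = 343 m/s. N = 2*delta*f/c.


N = 2*delta*f/c = 2*delta/lambda, where lambda = c/f
lambda = 343 / 2000 = 0.1715 m
N = 2 * 1.951 / 0.1715 = 22.752


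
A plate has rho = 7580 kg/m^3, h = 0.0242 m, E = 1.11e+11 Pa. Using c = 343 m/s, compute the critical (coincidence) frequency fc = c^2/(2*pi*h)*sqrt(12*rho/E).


12*rho/E = 12*7580/1.11e+11 = 8.19459e-07
sqrt(12*rho/E) = sqrt(8.19459e-07) = 0.00090524
c^2/(2*pi*h) = 343^2/(2*pi*0.0242) = 773736
fc = 773736 * 0.00090524 = 700.42 Hz


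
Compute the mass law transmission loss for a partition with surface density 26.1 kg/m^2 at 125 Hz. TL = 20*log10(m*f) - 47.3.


m * f = 26.1 * 125 = 3262.5
20*log10(3262.5) = 70.271 dB
TL = 70.271 - 47.3 = 22.971 dB


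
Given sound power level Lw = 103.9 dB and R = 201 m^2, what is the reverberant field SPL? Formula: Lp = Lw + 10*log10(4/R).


4/R = 4/201 = 0.0199005
Lp = 103.9 + 10*log10(0.0199005) = 86.889 dB


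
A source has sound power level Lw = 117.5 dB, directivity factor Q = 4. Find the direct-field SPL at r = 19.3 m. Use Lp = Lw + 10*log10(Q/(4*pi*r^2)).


4*pi*r^2 = 4*pi*19.3^2 = 4680.85 m^2
Q / (4*pi*r^2) = 4 / 4680.85 = 0.000854546
Lp = 117.5 + 10*log10(0.000854546) = 86.817 dB


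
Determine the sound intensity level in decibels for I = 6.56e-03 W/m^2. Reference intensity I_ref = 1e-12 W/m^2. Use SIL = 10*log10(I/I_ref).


I / I_ref = 6.56e-03 / 1e-12 = 6.56e+09
SIL = 10 * log10(6.56e+09) = 98.169 dB


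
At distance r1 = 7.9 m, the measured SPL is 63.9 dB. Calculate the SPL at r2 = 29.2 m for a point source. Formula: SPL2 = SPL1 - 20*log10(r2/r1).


r2/r1 = 29.2/7.9 = 3.6962
Correction = 20*log10(3.6962) = 11.3551 dB
SPL2 = 63.9 - 11.3551 = 52.545 dB


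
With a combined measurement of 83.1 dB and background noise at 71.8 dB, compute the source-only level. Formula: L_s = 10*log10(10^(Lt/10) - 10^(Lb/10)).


10^(83.1/10) = 2.04174e+08
10^(71.8/10) = 1.51356e+07
Difference = 2.04174e+08 - 1.51356e+07 = 1.89038e+08
L_source = 10*log10(1.89038e+08) = 82.765 dB


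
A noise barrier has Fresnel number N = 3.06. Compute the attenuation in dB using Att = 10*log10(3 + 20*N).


3 + 20*N = 3 + 20*3.06 = 64.2
Att = 10*log10(64.2) = 18.075 dB


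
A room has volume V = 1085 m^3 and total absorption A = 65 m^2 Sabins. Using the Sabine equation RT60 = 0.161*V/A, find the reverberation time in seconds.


RT60 = 0.161 * 1085 / 65 = 2.6875 s


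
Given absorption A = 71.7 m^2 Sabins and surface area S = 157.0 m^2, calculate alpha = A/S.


Absorption coefficient = absorbed power / incident power
alpha = A / S = 71.7 / 157.0 = 0.45669


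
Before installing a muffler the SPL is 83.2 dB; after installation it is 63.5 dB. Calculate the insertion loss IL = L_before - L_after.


Insertion loss = SPL without muffler - SPL with muffler
IL = 83.2 - 63.5 = 19.7 dB


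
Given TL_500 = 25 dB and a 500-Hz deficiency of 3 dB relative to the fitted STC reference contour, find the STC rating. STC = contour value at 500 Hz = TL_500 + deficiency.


By ASTM E413, STC = value of the fitted reference contour at 500 Hz.
Contour value at 500 Hz = TL_500 + deficiency = 25 + 3 = 28
STC = 28


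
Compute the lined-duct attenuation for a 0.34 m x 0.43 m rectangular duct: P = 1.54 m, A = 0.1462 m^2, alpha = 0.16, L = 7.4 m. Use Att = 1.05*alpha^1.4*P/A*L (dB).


alpha^1.4 = 0.16^1.4 = 0.076872
Attenuation rate = 1.05 * alpha^1.4 * P / A
= 1.05 * 0.076872 * 1.54 / 0.1462 = 0.850219 dB/m
Total Att = 0.850219 * 7.4 = 6.2916 dB


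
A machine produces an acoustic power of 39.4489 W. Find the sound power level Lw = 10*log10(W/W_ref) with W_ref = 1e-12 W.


W / W_ref = 39.4489 / 1e-12 = 3.94489e+13
Lw = 10 * log10(3.94489e+13) = 135.96 dB


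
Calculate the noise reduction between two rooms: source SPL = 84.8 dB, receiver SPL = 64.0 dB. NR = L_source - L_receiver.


NR = L_source - L_receiver (difference between source and receiving room levels)
NR = 84.8 - 64.0 = 20.8 dB


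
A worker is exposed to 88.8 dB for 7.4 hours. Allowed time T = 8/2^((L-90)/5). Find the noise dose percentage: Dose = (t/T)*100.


T_allowed = 8 / 2^((88.8 - 90)/5) = 9.44794 hr
Dose = 7.4 / 9.44794 * 100 = 78.324 %


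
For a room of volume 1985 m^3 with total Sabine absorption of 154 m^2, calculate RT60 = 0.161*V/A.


RT60 = 0.161 * 1985 / 154 = 2.0752 s


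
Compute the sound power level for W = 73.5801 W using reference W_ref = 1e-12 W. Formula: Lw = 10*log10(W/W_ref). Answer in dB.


W / W_ref = 73.5801 / 1e-12 = 7.35801e+13
Lw = 10 * log10(7.35801e+13) = 138.67 dB


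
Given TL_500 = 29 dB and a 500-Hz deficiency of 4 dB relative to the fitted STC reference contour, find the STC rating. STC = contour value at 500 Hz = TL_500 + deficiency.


By ASTM E413, STC = value of the fitted reference contour at 500 Hz.
Contour value at 500 Hz = TL_500 + deficiency = 29 + 4 = 33
STC = 33


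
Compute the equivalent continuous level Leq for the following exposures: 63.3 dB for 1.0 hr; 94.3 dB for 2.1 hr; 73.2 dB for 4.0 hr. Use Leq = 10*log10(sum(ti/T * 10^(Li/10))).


T_total = 1.0 + 2.1 + 4.0 = 7.1 hr
(1.0/7.1) * 10^(63.3/10) = 301121
(2.1/7.1) * 10^(94.3/10) = 7.96088e+08
(4.0/7.1) * 10^(73.2/10) = 1.17707e+07
Sum = 301121 + 7.96088e+08 + 1.17707e+07 = 8.0816e+08
Leq = 10*log10(8.0816e+08) = 89.075 dB


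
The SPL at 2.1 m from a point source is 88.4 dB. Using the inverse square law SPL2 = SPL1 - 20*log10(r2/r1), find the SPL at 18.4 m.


r2/r1 = 18.4/2.1 = 8.7619
Correction = 20*log10(8.7619) = 18.852 dB
SPL2 = 88.4 - 18.852 = 69.548 dB


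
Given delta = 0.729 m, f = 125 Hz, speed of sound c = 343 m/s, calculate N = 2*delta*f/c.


N = 2*delta*f/c = 2*delta/lambda, where lambda = c/f
lambda = 343 / 125 = 2.744 m
N = 2 * 0.729 / 2.744 = 0.53134


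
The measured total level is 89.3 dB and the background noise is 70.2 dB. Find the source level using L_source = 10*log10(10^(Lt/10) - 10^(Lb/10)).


10^(89.3/10) = 8.51138e+08
10^(70.2/10) = 1.04713e+07
Difference = 8.51138e+08 - 1.04713e+07 = 8.40667e+08
L_source = 10*log10(8.40667e+08) = 89.246 dB


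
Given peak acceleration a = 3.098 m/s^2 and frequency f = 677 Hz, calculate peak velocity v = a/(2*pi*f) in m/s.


omega = 2*pi*f = 2*pi*677 = 4253.72 rad/s
v = a / omega = 3.098 / 4253.72 = 0.0007283 m/s


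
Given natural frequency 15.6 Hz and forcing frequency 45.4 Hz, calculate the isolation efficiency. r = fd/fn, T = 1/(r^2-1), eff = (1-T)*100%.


r = 45.4 / 15.6 = 2.91026
r^2 - 1 = 2.91026^2 - 1 = 7.46961
T = 1/7.46961 = 0.133876
Efficiency = (1 - 0.133876)*100 = 86.612 %


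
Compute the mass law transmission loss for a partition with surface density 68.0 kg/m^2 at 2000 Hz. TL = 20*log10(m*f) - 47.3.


m * f = 68.0 * 2000 = 136000
20*log10(136000) = 102.671 dB
TL = 102.671 - 47.3 = 55.371 dB


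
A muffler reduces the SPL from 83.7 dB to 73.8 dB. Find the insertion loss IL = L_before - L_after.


Insertion loss = SPL without muffler - SPL with muffler
IL = 83.7 - 73.8 = 9.9 dB


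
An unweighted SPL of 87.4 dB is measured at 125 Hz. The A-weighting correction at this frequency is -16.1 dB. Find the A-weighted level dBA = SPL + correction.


A-weighting table: 125 Hz -> -16.1 dB correction
SPL_A = SPL + correction = 87.4 + (-16.1) = 71.3 dBA


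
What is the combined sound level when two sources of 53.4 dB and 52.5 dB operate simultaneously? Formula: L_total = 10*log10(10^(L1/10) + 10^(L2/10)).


10^(53.4/10) = 218776
10^(52.5/10) = 177828
Sum = 218776 + 177828 = 396604
L_total = 10*log10(396604) = 55.984 dB


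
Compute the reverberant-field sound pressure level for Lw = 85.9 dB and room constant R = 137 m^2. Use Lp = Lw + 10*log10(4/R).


4/R = 4/137 = 0.0291971
Lp = 85.9 + 10*log10(0.0291971) = 70.553 dB


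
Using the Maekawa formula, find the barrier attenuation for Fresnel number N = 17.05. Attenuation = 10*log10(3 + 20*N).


3 + 20*N = 3 + 20*17.05 = 344
Att = 10*log10(344) = 25.366 dB


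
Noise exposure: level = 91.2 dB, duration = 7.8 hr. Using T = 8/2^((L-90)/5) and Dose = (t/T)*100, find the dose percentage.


T_allowed = 8 / 2^((91.2 - 90)/5) = 6.77396 hr
Dose = 7.8 / 6.77396 * 100 = 115.15 %


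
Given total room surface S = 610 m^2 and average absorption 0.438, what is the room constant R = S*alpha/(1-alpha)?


R = 610 * 0.438 / (1 - 0.438) = 475.41 m^2


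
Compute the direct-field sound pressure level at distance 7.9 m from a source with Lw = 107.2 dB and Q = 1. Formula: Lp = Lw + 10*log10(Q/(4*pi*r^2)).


4*pi*r^2 = 4*pi*7.9^2 = 784.267 m^2
Q / (4*pi*r^2) = 1 / 784.267 = 0.00127508
Lp = 107.2 + 10*log10(0.00127508) = 78.255 dB


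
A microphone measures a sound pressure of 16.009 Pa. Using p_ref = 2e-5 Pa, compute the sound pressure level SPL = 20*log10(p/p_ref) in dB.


p / p_ref = 16.009 / 2e-5 = 800450
SPL = 20 * log10(800450) = 118.07 dB


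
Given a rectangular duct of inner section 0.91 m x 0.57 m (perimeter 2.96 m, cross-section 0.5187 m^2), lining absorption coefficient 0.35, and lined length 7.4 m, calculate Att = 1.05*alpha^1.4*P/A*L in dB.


alpha^1.4 = 0.35^1.4 = 0.229983
Attenuation rate = 1.05 * alpha^1.4 * P / A
= 1.05 * 0.229983 * 2.96 / 0.5187 = 1.37804 dB/m
Total Att = 1.37804 * 7.4 = 10.197 dB


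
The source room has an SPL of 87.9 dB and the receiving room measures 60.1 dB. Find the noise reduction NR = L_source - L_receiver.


NR = L_source - L_receiver (difference between source and receiving room levels)
NR = 87.9 - 60.1 = 27.8 dB


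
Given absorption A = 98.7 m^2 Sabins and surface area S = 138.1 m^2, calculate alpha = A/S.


Absorption coefficient = absorbed power / incident power
alpha = A / S = 98.7 / 138.1 = 0.7147


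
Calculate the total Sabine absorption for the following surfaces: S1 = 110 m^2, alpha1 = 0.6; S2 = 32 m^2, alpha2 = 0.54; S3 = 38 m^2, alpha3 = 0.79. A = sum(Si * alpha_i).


110 * 0.6 = 66
32 * 0.54 = 17.28
38 * 0.79 = 30.02
A_total = 66 + 17.28 + 30.02 = 113.3 m^2


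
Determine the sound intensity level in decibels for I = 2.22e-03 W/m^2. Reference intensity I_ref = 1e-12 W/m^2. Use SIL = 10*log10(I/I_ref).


I / I_ref = 2.22e-03 / 1e-12 = 2.22e+09
SIL = 10 * log10(2.22e+09) = 93.464 dB


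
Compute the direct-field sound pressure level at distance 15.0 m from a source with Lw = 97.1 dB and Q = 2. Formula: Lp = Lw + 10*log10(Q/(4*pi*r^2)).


4*pi*r^2 = 4*pi*15.0^2 = 2827.43 m^2
Q / (4*pi*r^2) = 2 / 2827.43 = 0.000707356
Lp = 97.1 + 10*log10(0.000707356) = 65.596 dB


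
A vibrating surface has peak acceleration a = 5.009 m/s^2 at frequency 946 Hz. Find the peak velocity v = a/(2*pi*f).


omega = 2*pi*f = 2*pi*946 = 5943.89 rad/s
v = a / omega = 5.009 / 5943.89 = 0.00084271 m/s


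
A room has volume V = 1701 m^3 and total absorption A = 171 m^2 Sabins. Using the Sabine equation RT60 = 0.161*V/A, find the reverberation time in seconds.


RT60 = 0.161 * 1701 / 171 = 1.6015 s


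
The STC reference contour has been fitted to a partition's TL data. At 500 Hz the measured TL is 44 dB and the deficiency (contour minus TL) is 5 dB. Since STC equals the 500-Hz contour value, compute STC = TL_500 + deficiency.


By ASTM E413, STC = value of the fitted reference contour at 500 Hz.
Contour value at 500 Hz = TL_500 + deficiency = 44 + 5 = 49
STC = 49
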